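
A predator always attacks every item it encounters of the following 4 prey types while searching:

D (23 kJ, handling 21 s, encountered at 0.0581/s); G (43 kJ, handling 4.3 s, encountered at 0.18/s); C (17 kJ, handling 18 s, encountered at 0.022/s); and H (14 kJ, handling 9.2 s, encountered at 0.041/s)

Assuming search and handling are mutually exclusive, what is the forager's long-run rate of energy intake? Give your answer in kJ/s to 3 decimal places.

R = Σλ_iE_i / (1 + Σλ_ih_i)
Numerator: 0.0581×23 + 0.18×43 + 0.022×17 + 0.041×14 = 10.02
Denominator: 1 + 0.0581×21 + 0.18×4.3 + 0.022×18 + 0.041×9.2 = 3.767
R = 10.02/3.767 = 2.661 kJ/s

2.661 kJ/s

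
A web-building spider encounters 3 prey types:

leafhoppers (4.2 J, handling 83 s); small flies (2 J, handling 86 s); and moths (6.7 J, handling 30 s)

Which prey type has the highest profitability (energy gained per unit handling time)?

moths

Profitability E/h (J/s): leafhoppers = 4.2/83 = 0.0506, small flies = 2/86 = 0.0233, moths = 6.7/30 = 0.223.
Ranked: moths > leafhoppers > small flies.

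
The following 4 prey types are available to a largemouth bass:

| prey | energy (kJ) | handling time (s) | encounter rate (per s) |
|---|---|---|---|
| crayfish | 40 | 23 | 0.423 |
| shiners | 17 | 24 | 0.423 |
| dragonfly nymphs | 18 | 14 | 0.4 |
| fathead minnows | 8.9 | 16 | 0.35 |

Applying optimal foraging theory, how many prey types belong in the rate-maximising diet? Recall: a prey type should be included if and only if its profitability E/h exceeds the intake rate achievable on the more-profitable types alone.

1

Profitabilities (E/h, kJ/s): crayfish 1.74, dragonfly nymphs 1.29, shiners 0.708, fathead minnows 0.556. Add prey in this order while the next type's profitability exceeds the intake rate on those already taken.
Rate on top 1: 1.577. dragonfly nymphs: 1.29 < 1.577 → exclude; stop.
Optimal diet: crayfish — 1 of 4 types.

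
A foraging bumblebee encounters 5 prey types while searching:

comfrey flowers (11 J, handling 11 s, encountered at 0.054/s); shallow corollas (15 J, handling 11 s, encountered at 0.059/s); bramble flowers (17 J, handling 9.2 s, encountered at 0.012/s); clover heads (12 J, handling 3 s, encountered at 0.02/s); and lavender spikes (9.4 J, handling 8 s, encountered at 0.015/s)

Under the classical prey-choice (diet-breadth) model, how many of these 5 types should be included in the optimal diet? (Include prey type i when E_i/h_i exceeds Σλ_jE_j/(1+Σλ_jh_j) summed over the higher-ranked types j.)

Rank by E/h (J/s): clover heads 4, bramble flowers 1.85, shallow corollas 1.36, lavender spikes 1.18, comfrey flowers 1. Include each in turn until the next type's E/h falls below the running intake rate.
Rate on top 1: 0.2264. bramble flowers: 1.85 > 0.2264 → include.
Rate on top 2: 0.3794. shallow corollas: 1.36 > 0.3794 → include.
Rate on top 3: 0.7305. lavender spikes: 1.18 > 0.7305 → include.
Rate on top 4: 0.758. comfrey flowers: 1 > 0.758 → include.
Optimal diet: clover heads, bramble flowers, shallow corollas, lavender spikes, comfrey flowers — 5 of 5 types.

5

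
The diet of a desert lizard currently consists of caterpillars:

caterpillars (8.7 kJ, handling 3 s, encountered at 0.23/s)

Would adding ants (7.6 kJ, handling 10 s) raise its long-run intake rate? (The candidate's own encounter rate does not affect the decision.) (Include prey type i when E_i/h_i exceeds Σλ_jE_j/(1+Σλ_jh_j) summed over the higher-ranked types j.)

Current rate: (0.23×8.7)/(1 + 0.23×3) = 1.184 kJ/s.
ants: E/h = 7.6/10 = 0.76 kJ/s.
Since 0.76 < R, time spent handling ants is better spent searching.

No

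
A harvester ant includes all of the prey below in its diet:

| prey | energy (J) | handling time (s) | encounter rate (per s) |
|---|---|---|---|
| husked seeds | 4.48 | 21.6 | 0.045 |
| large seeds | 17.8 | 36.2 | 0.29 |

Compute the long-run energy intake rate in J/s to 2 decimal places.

0.43 J/s

R = (0.045×4.48 + 0.29×17.8) / (1 + 0.045×21.6 + 0.29×36.2) = 5.364/12.47 = 0.4301 J/s.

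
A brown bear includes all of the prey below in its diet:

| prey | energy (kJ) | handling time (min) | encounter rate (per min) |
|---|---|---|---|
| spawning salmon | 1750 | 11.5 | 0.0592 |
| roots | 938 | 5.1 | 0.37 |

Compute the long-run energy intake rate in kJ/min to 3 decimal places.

R = Σλ_iE_i / (1 + Σλ_ih_i)
Numerator: 0.0592×1750 + 0.37×938 = 450.7
Denominator: 1 + 0.0592×11.5 + 0.37×5.1 = 3.568
R = 450.7/3.568 = 126.3 kJ/min

126.313 kJ/min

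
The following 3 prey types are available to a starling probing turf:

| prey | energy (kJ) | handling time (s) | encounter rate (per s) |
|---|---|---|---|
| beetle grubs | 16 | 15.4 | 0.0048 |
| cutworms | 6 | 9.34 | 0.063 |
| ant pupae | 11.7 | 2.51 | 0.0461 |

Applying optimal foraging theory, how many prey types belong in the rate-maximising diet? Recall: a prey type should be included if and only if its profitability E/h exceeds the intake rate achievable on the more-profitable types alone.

E/h in descending order: ant pupae 4.66, beetle grubs 1.04, cutworms 0.642 kJ/s. The optimal diet is the largest prefix of this list for which every included type satisfies E_i/h_i > R on the types above it.
Rate on top 1: 0.4834. beetle grubs: 1.04 > 0.4834 → include.
Rate on top 2: 0.518. cutworms: 0.642 > 0.518 → include.
Optimal diet: ant pupae, beetle grubs, cutworms — 3 of 3 types.

3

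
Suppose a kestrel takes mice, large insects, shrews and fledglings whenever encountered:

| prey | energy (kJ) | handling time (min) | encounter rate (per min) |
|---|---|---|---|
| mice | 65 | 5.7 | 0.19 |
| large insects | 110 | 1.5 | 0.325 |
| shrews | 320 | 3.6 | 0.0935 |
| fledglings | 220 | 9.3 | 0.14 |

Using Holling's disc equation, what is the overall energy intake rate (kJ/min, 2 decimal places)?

25.85 kJ/min

R = (0.19×65 + 0.325×110 + 0.0935×320 + 0.14×220) / (1 + 0.19×5.7 + 0.325×1.5 + 0.0935×3.6 + 0.14×9.3) = 108.8/4.209 = 25.85 kJ/min.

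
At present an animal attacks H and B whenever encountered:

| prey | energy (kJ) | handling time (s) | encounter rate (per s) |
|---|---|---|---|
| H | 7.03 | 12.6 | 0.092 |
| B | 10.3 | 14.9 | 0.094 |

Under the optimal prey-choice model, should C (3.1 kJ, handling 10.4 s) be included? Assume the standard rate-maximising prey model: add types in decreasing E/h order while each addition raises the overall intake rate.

No

Current rate: (0.092×7.03 + 0.094×10.3)/(1 + 0.092×12.6 + 0.094×14.9) = 0.4537 kJ/s.
Profitability of C: 3.1/10.4 = 0.2981 kJ/s.
Since 0.2981 < R, time spent handling C is better spent searching.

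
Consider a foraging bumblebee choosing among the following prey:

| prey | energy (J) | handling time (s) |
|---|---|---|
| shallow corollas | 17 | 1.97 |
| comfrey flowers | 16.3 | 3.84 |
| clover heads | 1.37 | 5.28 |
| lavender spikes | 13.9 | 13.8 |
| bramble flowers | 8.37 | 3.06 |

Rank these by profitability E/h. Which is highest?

Profitability E/h (J/s): shallow corollas = 17/1.97 = 8.63, comfrey flowers = 16.3/3.84 = 4.24, clover heads = 1.37/5.28 = 0.259, lavender spikes = 13.9/13.8 = 1.01, bramble flowers = 8.37/3.06 = 2.74.
Ranked: shallow corollas > comfrey flowers > bramble flowers > lavender spikes > clover heads.

shallow corollas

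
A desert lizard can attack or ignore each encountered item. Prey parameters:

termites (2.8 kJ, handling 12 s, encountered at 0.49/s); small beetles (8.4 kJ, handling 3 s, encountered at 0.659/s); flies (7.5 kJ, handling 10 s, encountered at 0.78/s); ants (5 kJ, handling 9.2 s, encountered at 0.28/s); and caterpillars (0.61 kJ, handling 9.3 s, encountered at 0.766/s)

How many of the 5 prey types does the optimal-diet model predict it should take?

1

Rank by E/h (kJ/s): small beetles 2.8, flies 0.75, ants 0.543, termites 0.233, caterpillars 0.0656. Include each in turn until the next type's E/h falls below the running intake rate.
Rate on top 1: 1.859. flies: 0.75 < 1.859 → exclude; stop.
Optimal diet: small beetles — 1 of 5 types.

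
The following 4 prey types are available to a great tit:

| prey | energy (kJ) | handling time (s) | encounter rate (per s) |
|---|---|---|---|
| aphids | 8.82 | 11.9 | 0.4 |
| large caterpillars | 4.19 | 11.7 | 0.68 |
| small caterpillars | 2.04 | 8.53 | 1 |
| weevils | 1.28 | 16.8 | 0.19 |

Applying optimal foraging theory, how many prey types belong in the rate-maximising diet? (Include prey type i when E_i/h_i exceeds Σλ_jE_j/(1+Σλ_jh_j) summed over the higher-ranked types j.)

E/h in descending order: aphids 0.741, large caterpillars 0.358, small caterpillars 0.239, weevils 0.0762 kJ/s. The optimal diet is the largest prefix of this list for which every included type satisfies E_i/h_i > R on the types above it.
Rate on top 1: 0.6125. large caterpillars: 0.358 < 0.6125 → exclude; stop.
Optimal diet: aphids — 1 of 4 types.

1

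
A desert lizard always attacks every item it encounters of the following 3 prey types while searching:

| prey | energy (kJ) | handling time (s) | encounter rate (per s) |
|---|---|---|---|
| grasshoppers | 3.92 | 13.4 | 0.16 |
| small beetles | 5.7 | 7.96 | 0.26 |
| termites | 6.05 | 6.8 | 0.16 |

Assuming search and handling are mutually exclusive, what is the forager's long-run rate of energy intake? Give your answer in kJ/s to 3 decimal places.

R = (0.16×3.92 + 0.26×5.7 + 0.16×6.05) / (1 + 0.16×13.4 + 0.26×7.96 + 0.16×6.8) = 3.077/6.302 = 0.4883 kJ/s.

0.488 kJ/s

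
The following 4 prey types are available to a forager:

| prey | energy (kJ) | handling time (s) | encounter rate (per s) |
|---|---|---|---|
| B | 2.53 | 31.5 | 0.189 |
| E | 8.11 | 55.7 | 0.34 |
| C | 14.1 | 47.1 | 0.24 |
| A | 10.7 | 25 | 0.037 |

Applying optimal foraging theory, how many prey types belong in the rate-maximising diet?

E/h in descending order: A 0.428, C 0.299, E 0.146, B 0.0803 kJ/s. The optimal diet is the largest prefix of this list for which every included type satisfies E_i/h_i > R on the types above it.
Rate on top 1: 0.2057. C: 0.299 > 0.2057 → include.
Rate on top 2: 0.2857. E: 0.146 < 0.2857 → exclude; stop.
Optimal diet: A, C — 2 of 4 types.

2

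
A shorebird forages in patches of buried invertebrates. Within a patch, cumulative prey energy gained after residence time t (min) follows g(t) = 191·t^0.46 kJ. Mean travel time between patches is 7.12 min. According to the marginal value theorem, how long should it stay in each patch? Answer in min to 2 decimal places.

6.07 min

Optimal t* satisfies g'(t*) = g(t*)/(T + t*).
g'(t) = 0.46·191·t^-0.54. Setting 0.46·191·t^-0.54 = 191·t^0.46/(7.12+t) gives 0.46(7.12+t) = t, so 0.54·t = 0.46×7.12.
t* = 0.46×7.12/0.54 = 6.065 min.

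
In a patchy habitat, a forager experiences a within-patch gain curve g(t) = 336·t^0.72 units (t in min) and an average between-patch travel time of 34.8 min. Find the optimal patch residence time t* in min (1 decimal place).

Optimal t* satisfies g'(t*) = g(t*)/(T + t*).
g'(t) = 0.72·336·t^-0.28. Setting 0.72·336·t^-0.28 = 336·t^0.72/(34.8+t) gives 0.72(34.8+t) = t, so 0.28·t = 0.72×34.8.
t* = 0.72×34.8/0.28 = 89.49 min.

89.5 min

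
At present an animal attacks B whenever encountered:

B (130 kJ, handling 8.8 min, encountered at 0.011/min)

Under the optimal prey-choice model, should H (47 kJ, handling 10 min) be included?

Yes

On B alone, R = ΣλE/(1+Σλh) = 1.43/1.097 = 1.304 kJ/min.
H: E/h = 47/10 = 4.7 kJ/min.
Since 4.7 > R, including H increases the long-run rate.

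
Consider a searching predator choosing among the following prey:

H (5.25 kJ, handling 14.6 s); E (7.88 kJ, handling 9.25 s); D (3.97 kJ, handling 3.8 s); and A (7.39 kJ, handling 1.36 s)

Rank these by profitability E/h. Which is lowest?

H

In descending order of E/h:
A: 7.39/1.36 = 5.43 kJ/s
D: 3.97/3.8 = 1.04 kJ/s
E: 7.88/9.25 = 0.852 kJ/s
H: 5.25/14.6 = 0.36 kJ/s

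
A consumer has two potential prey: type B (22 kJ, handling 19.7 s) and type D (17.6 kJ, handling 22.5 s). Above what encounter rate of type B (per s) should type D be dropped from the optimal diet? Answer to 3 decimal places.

0.119 per s

At the threshold, the rate on type B alone equals the profitability of type D: λ·22/(1 + λ·19.7) = 17.6/22.5 = 0.7822.
Rearranging, λ(22 − 0.7822×19.7) = 0.7822, so λ = 0.7822/6.59 = 0.1187 per s.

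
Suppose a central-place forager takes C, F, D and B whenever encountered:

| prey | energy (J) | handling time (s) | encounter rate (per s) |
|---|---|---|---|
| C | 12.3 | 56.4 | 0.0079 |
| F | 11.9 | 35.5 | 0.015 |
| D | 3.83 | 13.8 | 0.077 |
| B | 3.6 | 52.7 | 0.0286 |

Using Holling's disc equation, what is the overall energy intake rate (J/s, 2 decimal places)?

0.15 J/s

R = Σλ_iE_i / (1 + Σλ_ih_i)
Numerator: 0.0079×12.3 + 0.015×11.9 + 0.077×3.83 + 0.0286×3.6 = 0.6735
Denominator: 1 + 0.0079×56.4 + 0.015×35.5 + 0.077×13.8 + 0.0286×52.7 = 4.548
R = 0.6735/4.548 = 0.1481 J/s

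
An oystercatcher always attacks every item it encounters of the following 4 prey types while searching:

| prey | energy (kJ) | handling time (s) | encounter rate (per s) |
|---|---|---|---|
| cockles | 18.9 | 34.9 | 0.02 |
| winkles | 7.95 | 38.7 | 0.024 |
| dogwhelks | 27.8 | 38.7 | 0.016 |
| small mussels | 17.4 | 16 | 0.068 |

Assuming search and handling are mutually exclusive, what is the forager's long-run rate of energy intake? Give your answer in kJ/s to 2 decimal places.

0.51 kJ/s

R = (0.02×18.9 + 0.024×7.95 + 0.016×27.8 + 0.068×17.4) / (1 + 0.02×34.9 + 0.024×38.7 + 0.016×38.7 + 0.068×16) = 2.197/4.334 = 0.5069 kJ/s.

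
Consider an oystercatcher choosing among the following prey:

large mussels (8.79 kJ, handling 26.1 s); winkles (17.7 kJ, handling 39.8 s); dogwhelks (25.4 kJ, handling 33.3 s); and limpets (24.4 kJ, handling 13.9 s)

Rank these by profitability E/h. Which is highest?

Profitability E/h (kJ/s): large mussels = 8.79/26.1 = 0.337, winkles = 17.7/39.8 = 0.445, dogwhelks = 25.4/33.3 = 0.763, limpets = 24.4/13.9 = 1.76.
Ranked: limpets > dogwhelks > winkles > large mussels.

limpets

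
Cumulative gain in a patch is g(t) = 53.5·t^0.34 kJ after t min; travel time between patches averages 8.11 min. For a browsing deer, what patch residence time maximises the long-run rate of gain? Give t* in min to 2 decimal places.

Optimal t* satisfies g'(t*) = g(t*)/(T + t*).
g'(t) = 0.34·53.5·t^-0.66. Setting 0.34·53.5·t^-0.66 = 53.5·t^0.34/(8.11+t) gives 0.34(8.11+t) = t, so 0.66·t = 0.34×8.11.
t* = 0.34×8.11/0.66 = 4.178 min.

4.18 min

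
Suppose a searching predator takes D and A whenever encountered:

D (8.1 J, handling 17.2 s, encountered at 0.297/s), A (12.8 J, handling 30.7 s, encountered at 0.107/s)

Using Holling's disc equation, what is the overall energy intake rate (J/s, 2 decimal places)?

0.40 J/s

Energy encountered per unit search time: 0.297×8.1 + 0.107×12.8 = 3.775 J/s.
Handling time per unit search time: 0.297×17.2 + 0.107×30.7 = 8.393.
Rate = 3.775/(1 + 8.393) = 0.4019 J/s.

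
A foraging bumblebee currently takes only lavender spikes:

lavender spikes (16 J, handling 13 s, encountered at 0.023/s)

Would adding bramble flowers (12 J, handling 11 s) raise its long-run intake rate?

Yes

On lavender spikes alone, R = ΣλE/(1+Σλh) = 0.368/1.299 = 0.2833 J/s.
bramble flowers: E/h = 12/11 = 1.091 J/s.
Since 1.091 > R, including bramble flowers increases the long-run rate.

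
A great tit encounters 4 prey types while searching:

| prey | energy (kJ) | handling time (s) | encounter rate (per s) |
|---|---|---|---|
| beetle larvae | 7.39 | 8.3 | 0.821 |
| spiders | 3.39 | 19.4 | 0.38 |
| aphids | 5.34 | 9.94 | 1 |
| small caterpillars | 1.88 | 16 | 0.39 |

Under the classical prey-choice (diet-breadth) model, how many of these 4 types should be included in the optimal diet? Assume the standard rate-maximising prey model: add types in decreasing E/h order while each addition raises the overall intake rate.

1

Rank by E/h (kJ/s): beetle larvae 0.89, aphids 0.537, spiders 0.175, small caterpillars 0.117. Include each in turn until the next type's E/h falls below the running intake rate.
Rate on top 1: 0.7764. aphids: 0.537 < 0.7764 → exclude; stop.
Optimal diet: beetle larvae — 1 of 4 types.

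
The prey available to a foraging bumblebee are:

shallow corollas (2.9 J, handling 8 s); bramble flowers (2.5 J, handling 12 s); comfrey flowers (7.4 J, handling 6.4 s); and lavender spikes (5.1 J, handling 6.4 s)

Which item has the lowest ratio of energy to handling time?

In descending order of E/h:
comfrey flowers: 7.4/6.4 = 1.16 J/s
lavender spikes: 5.1/6.4 = 0.797 J/s
shallow corollas: 2.9/8 = 0.362 J/s
bramble flowers: 2.5/12 = 0.208 J/s

bramble flowers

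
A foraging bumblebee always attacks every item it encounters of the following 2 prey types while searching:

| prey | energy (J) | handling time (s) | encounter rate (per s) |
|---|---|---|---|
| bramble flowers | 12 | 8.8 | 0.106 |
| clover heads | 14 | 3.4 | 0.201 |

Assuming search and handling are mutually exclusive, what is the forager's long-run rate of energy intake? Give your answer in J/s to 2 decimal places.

1.56 J/s

R = Σλ_iE_i / (1 + Σλ_ih_i)
Numerator: 0.106×12 + 0.201×14 = 4.086
Denominator: 1 + 0.106×8.8 + 0.201×3.4 = 2.616
R = 4.086/2.616 = 1.562 J/s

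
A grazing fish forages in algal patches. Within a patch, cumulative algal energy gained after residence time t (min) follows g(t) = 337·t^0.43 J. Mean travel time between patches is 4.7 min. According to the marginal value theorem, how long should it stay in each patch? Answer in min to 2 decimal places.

3.55 min

Optimal t* satisfies g'(t*) = g(t*)/(T + t*).
g'(t) = 0.43·337·t^-0.57. Setting 0.43·337·t^-0.57 = 337·t^0.43/(4.7+t) gives 0.43(4.7+t) = t, so 0.57·t = 0.43×4.7.
t* = 0.43×4.7/0.57 = 3.546 min.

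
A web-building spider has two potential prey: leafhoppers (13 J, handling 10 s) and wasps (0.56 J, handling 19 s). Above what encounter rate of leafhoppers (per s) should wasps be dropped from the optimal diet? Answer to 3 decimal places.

0.002 per s

Drop wasps once their profitability E₂/h₂ falls below the rate achievable on leafhoppers alone: E₂/h₂ = λE₁/(1 + λh₁).
Solve for λ: λE₁h₂ = E₂(1 + λh₁) → λ(E₁h₂ − E₂h₁) = E₂ → λ = E₂/(E₁h₂ − E₂h₁).
λ = 0.56/(13×19 − 0.56×10) = 0.56/241.4 = 0.00232 per s.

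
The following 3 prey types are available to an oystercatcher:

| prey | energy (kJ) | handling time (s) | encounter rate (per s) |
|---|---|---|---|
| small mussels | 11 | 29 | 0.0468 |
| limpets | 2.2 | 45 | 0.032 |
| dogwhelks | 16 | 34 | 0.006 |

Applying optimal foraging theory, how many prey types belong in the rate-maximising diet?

2

Profitabilities (E/h, kJ/s): dogwhelks 0.471, small mussels 0.379, limpets 0.0489. Add prey in this order while the next type's profitability exceeds the intake rate on those already taken.
Rate on top 1: 0.07973. small mussels: 0.379 > 0.07973 → include.
Rate on top 2: 0.2385. limpets: 0.0489 < 0.2385 → exclude; stop.
Optimal diet: dogwhelks, small mussels — 2 of 3 types.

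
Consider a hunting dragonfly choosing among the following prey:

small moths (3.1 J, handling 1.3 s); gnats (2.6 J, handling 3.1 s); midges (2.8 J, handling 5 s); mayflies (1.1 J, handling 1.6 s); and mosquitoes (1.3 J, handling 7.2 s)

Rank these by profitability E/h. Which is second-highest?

In descending order of E/h:
small moths: 3.1/1.3 = 2.38 J/s
gnats: 2.6/3.1 = 0.839 J/s
mayflies: 1.1/1.6 = 0.688 J/s
midges: 2.8/5 = 0.56 J/s
mosquitoes: 1.3/7.2 = 0.181 J/s

gnats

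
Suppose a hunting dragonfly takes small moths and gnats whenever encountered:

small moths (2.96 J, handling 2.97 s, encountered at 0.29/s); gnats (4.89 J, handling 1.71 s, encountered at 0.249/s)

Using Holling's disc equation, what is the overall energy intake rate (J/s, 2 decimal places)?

0.91 J/s

R = Σλ_iE_i / (1 + Σλ_ih_i)
Numerator: 0.29×2.96 + 0.249×4.89 = 2.076
Denominator: 1 + 0.29×2.97 + 0.249×1.71 = 2.287
R = 2.076/2.287 = 0.9077 J/s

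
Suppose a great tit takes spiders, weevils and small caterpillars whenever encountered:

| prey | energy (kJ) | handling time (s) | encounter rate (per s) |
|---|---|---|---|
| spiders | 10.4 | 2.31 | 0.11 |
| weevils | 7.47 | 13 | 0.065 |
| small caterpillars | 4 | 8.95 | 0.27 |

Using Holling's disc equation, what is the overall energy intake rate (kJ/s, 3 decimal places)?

Energy encountered per unit search time: 0.11×10.4 + 0.065×7.47 + 0.27×4 = 2.71 kJ/s.
Handling time per unit search time: 0.11×2.31 + 0.065×13 + 0.27×8.95 = 3.516.
Rate = 2.71/(1 + 3.516) = 0.6 kJ/s.

0.600 kJ/s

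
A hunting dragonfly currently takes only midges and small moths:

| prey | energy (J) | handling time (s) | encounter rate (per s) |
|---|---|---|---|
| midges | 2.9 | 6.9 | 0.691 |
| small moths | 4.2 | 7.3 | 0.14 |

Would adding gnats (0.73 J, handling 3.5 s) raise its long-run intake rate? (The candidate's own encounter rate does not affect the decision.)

No

Current rate: (0.691×2.9 + 0.14×4.2)/(1 + 0.691×6.9 + 0.14×7.3) = 0.3817 J/s.
gnats: E/h = 0.73/3.5 = 0.2086 J/s.
0.2086 < 0.3817, so adding gnats would lower the average — exclude it.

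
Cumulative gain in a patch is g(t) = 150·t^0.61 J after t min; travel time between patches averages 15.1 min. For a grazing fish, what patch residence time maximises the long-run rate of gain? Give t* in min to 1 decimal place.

Optimal t* satisfies g'(t*) = g(t*)/(T + t*).
g'(t) = 0.61·150·t^-0.39. Setting 0.61·150·t^-0.39 = 150·t^0.61/(15.1+t) gives 0.61(15.1+t) = t, so 0.39·t = 0.61×15.1.
t* = 0.61×15.1/0.39 = 23.62 min.

23.6 min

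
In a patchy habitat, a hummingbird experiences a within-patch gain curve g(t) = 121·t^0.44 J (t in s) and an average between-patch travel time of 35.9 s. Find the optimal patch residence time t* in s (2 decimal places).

28.21 s

By the marginal value theorem, leave when the instantaneous gain rate g'(t) equals the habitat-wide average g(t)/(T + t).
g'(t) = 0.44·121·t^-0.56. Setting 0.44·121·t^-0.56 = 121·t^0.44/(35.9+t) gives 0.44(35.9+t) = t, so 0.56·t = 0.44×35.9.
t* = 0.44×35.9/0.56 = 28.21 s.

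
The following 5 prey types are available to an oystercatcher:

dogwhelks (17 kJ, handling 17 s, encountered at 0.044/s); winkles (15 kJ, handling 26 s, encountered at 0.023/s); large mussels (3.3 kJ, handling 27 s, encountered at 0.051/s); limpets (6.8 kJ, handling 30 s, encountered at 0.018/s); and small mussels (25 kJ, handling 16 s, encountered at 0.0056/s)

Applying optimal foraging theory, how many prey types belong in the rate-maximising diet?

3

Profitabilities (E/h, kJ/s): small mussels 1.56, dogwhelks 1, winkles 0.577, limpets 0.227, large mussels 0.122. Add prey in this order while the next type's profitability exceeds the intake rate on those already taken.
Rate on top 1: 0.1285. dogwhelks: 1 > 0.1285 → include.
Rate on top 2: 0.4832. winkles: 0.577 > 0.4832 → include.
Rate on top 3: 0.5062. limpets: 0.227 < 0.5062 → exclude; stop.
Optimal diet: small mussels, dogwhelks, winkles — 3 of 5 types.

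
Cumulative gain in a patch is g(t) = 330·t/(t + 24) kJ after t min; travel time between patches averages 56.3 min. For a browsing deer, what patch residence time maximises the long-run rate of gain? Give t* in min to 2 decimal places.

36.76 min

By the marginal value theorem, leave when the instantaneous gain rate g'(t) equals the habitat-wide average g(t)/(T + t).
g'(t) = 330·24/(t + 24)². Setting 330·24/(t+24)² = 330t/[(t+24)(56.3+t)] gives 24(56.3+t) = t(t+24), so t² = 24×56.3 = 1351.
t* = √1351 = 36.76 min.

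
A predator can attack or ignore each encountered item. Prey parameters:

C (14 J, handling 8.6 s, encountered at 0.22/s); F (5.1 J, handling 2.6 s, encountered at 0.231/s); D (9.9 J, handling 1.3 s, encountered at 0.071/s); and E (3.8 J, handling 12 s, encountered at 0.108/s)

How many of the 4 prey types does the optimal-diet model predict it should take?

E/h in descending order: D 7.62, F 1.96, C 1.63, E 0.317 J/s. The optimal diet is the largest prefix of this list for which every included type satisfies E_i/h_i > R on the types above it.
Rate on top 1: 0.6435. F: 1.96 > 0.6435 → include.
Rate on top 2: 1.111. C: 1.63 > 1.111 → include.
Rate on top 3: 1.384. E: 0.317 < 1.384 → exclude; stop.
Optimal diet: D, F, C — 3 of 4 types.

3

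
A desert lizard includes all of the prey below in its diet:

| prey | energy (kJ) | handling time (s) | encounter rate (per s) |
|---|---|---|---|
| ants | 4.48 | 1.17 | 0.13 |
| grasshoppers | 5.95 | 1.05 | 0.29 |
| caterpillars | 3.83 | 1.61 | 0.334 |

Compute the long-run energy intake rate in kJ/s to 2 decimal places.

1.80 kJ/s

R = Σλ_iE_i / (1 + Σλ_ih_i)
Numerator: 0.13×4.48 + 0.29×5.95 + 0.334×3.83 = 3.587
Denominator: 1 + 0.13×1.17 + 0.29×1.05 + 0.334×1.61 = 1.994
R = 3.587/1.994 = 1.799 kJ/s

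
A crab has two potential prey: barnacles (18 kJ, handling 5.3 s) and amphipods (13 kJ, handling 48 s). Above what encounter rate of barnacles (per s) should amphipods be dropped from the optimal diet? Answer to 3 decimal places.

The zero-one rule: include amphipods iff E₂/h₂ > λE₁/(1+λh₁). Equality gives the switch point.
λE₁h₂ = E₂ + λE₂h₁ ⇒ λ = E₂/(E₁h₂ − E₂h₁) = 13/(864 − 68.9) = 0.01635 per s.

0.016 per s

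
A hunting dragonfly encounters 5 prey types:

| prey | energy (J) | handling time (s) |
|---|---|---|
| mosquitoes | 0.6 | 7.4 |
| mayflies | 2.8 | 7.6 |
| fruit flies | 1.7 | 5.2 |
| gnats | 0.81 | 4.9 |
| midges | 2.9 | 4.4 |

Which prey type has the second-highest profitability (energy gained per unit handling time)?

Profitability E/h (J/s): mosquitoes = 0.6/7.4 = 0.0811, mayflies = 2.8/7.6 = 0.368, fruit flies = 1.7/5.2 = 0.327, gnats = 0.81/4.9 = 0.165, midges = 2.9/4.4 = 0.659.
Ranked: midges > mayflies > fruit flies > gnats > mosquitoes.

mayflies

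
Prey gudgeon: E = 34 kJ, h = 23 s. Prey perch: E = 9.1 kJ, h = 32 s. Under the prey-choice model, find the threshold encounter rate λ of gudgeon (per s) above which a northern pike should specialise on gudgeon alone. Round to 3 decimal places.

The zero-one rule: include perch iff E₂/h₂ > λE₁/(1+λh₁). Equality gives the switch point.
λE₁h₂ = E₂ + λE₂h₁ ⇒ λ = E₂/(E₁h₂ − E₂h₁) = 9.1/(1088 − 209.3) = 0.01036 per s.

0.010 per s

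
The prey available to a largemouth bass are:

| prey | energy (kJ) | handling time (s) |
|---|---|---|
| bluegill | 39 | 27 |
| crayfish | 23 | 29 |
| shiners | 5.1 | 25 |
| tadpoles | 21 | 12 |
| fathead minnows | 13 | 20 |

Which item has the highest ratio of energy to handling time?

tadpoles

Profitability E/h (kJ/s): bluegill = 39/27 = 1.44, crayfish = 23/29 = 0.793, shiners = 5.1/25 = 0.204, tadpoles = 21/12 = 1.75, fathead minnows = 13/20 = 0.65.
Ranked: tadpoles > bluegill > crayfish > fathead minnows > shiners.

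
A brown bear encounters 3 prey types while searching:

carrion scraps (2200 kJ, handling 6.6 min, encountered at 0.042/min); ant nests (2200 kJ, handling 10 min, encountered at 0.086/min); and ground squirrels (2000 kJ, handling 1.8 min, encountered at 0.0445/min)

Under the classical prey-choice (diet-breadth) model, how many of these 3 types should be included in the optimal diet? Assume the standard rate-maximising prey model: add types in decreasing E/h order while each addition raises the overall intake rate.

E/h in descending order: ground squirrels 1.11e+03, carrion scraps 333, ant nests 220 kJ/min. The optimal diet is the largest prefix of this list for which every included type satisfies E_i/h_i > R on the types above it.
Rate on top 1: 82.4. carrion scraps: 333 > 82.4 → include.
Rate on top 2: 133.6. ant nests: 220 > 133.6 → include.
Optimal diet: ground squirrels, carrion scraps, ant nests — 3 of 3 types.

3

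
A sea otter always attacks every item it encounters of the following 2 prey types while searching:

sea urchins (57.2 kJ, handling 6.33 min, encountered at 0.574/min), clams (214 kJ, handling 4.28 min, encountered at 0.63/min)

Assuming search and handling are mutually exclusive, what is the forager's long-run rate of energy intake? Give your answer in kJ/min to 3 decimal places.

22.873 kJ/min

R = Σλ_iE_i / (1 + Σλ_ih_i)
Numerator: 0.574×57.2 + 0.63×214 = 167.7
Denominator: 1 + 0.574×6.33 + 0.63×4.28 = 7.33
R = 167.7/7.33 = 22.87 kJ/min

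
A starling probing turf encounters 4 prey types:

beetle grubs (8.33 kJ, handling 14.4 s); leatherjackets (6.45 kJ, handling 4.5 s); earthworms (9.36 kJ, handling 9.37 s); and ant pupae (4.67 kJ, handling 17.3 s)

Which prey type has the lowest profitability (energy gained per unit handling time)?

Profitability E/h (kJ/s): beetle grubs = 8.33/14.4 = 0.578, leatherjackets = 6.45/4.5 = 1.43, earthworms = 9.36/9.37 = 0.999, ant pupae = 4.67/17.3 = 0.27.
Ranked: leatherjackets > earthworms > beetle grubs > ant pupae.

ant pupae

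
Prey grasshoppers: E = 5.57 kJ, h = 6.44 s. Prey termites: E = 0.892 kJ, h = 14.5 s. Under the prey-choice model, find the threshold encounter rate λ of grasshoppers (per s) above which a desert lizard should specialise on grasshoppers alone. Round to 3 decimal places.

Drop termites once their profitability E₂/h₂ falls below the rate achievable on grasshoppers alone: E₂/h₂ = λE₁/(1 + λh₁).
Solve for λ: λE₁h₂ = E₂(1 + λh₁) → λ(E₁h₂ − E₂h₁) = E₂ → λ = E₂/(E₁h₂ − E₂h₁).
λ = 0.892/(5.57×14.5 − 0.892×6.44) = 0.892/75.02 = 0.01189 per s.

0.012 per s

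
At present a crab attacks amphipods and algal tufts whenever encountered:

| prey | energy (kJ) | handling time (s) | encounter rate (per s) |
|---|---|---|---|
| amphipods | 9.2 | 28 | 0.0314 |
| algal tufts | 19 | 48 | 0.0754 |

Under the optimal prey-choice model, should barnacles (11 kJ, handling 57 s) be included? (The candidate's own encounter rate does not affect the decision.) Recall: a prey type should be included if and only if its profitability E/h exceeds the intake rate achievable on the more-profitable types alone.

Intake rate on the current diet: R = (0.0314×9.2 + 0.0754×19) / (1 + 0.0314×28 + 0.0754×48) = 1.721/5.498 = 0.3131 kJ/s.
Profitability of barnacles: 11/57 = 0.193 kJ/s.
0.193 < 0.3131, so adding barnacles would lower the average — exclude it.

No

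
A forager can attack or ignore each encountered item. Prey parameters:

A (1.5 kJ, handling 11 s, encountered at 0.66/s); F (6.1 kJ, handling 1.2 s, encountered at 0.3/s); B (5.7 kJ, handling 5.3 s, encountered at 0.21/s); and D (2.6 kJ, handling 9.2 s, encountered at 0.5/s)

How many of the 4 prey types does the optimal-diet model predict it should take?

1

Rank by E/h (kJ/s): F 5.08, B 1.08, D 0.283, A 0.136. Include each in turn until the next type's E/h falls below the running intake rate.
Rate on top 1: 1.346. B: 1.08 < 1.346 → exclude; stop.
Optimal diet: F — 1 of 4 types.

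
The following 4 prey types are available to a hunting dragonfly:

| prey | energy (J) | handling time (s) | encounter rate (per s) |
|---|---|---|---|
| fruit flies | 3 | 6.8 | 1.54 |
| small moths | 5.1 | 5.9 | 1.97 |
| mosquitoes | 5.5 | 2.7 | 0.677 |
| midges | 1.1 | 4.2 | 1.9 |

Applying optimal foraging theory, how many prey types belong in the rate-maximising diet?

Rank by E/h (J/s): mosquitoes 2.04, small moths 0.864, fruit flies 0.441, midges 0.262. Include each in turn until the next type's E/h falls below the running intake rate.
Rate on top 1: 1.317. small moths: 0.864 < 1.317 → exclude; stop.
Optimal diet: mosquitoes — 1 of 4 types.

1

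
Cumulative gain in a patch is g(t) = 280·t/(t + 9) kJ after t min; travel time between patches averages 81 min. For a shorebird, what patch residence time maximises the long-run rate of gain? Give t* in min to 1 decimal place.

By the marginal value theorem, leave when the instantaneous gain rate g'(t) equals the habitat-wide average g(t)/(T + t).
g'(t) = 280·9/(t + 9)². Setting 280·9/(t+9)² = 280t/[(t+9)(81+t)] gives 9(81+t) = t(t+9), so t² = 9×81 = 729.
t* = √729 = 27 min.

27.0 min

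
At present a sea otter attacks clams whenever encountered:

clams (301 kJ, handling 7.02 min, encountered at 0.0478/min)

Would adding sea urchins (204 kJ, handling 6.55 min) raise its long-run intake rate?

Yes

On clams alone, R = ΣλE/(1+Σλh) = 14.39/1.336 = 10.77 kJ/min.
Profitability of sea urchins: 204/6.55 = 31.15 kJ/min.
31.15 > 10.77, so adding sea urchins raises the average — include it.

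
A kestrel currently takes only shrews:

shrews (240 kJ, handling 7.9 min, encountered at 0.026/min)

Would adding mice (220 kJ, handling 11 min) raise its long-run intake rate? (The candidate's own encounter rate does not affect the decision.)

Yes

Intake rate on the current diet: R = (0.026×240) / (1 + 0.026×7.9) = 6.24/1.205 = 5.177 kJ/min.
mice: E/h = 220/11 = 20 kJ/min.
Since 20 > R, including mice increases the long-run rate.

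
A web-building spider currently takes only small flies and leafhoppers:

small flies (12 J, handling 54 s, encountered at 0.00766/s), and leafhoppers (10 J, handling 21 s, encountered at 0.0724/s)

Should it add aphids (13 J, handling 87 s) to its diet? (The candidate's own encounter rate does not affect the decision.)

No

Intake rate on the current diet: R = (0.00766×12 + 0.0724×10) / (1 + 0.00766×54 + 0.0724×21) = 0.8159/2.934 = 0.2781 J/s.
aphids: E/h = 13/87 = 0.1494 J/s.
Since 0.1494 < R, time spent handling aphids is better spent searching.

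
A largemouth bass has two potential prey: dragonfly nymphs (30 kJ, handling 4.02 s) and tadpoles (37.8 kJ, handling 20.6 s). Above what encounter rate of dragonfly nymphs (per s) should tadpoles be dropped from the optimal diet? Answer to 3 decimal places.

The zero-one rule: include tadpoles iff E₂/h₂ > λE₁/(1+λh₁). Equality gives the switch point.
λE₁h₂ = E₂ + λE₂h₁ ⇒ λ = E₂/(E₁h₂ − E₂h₁) = 37.8/(618 − 152) = 0.08111 per s.

0.081 per s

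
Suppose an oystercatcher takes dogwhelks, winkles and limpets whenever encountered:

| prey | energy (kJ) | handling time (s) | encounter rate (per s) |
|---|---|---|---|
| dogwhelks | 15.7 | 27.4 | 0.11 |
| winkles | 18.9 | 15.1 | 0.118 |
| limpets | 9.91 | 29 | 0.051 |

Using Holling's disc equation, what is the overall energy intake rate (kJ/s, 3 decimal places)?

R = Σλ_iE_i / (1 + Σλ_ih_i)
Numerator: 0.11×15.7 + 0.118×18.9 + 0.051×9.91 = 4.463
Denominator: 1 + 0.11×27.4 + 0.118×15.1 + 0.051×29 = 7.275
R = 4.463/7.275 = 0.6134 kJ/s

0.613 kJ/s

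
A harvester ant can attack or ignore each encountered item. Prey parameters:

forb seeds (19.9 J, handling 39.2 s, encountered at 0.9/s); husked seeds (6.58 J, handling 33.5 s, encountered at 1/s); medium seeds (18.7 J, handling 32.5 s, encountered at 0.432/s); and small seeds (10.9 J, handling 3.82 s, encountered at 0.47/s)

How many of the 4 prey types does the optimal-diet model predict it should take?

Rank by E/h (J/s): small seeds 2.85, medium seeds 0.575, forb seeds 0.508, husked seeds 0.196. Include each in turn until the next type's E/h falls below the running intake rate.
Rate on top 1: 1.833. medium seeds: 0.575 < 1.833 → exclude; stop.
Optimal diet: small seeds — 1 of 4 types.

1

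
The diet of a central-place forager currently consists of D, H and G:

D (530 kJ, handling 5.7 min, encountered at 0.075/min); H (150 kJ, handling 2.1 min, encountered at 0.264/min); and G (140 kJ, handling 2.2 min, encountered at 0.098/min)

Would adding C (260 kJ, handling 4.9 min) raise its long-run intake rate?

Current rate: (0.075×530 + 0.264×150 + 0.098×140)/(1 + 0.075×5.7 + 0.264×2.1 + 0.098×2.2) = 42.35 kJ/min.
C: E/h = 260/4.9 = 53.06 kJ/min.
Since 53.06 > R, including C increases the long-run rate.

Yes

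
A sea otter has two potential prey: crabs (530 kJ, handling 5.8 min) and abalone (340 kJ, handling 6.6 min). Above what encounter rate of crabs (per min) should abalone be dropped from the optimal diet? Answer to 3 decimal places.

Drop abalone once their profitability E₂/h₂ falls below the rate achievable on crabs alone: E₂/h₂ = λE₁/(1 + λh₁).
Solve for λ: λE₁h₂ = E₂(1 + λh₁) → λ(E₁h₂ − E₂h₁) = E₂ → λ = E₂/(E₁h₂ − E₂h₁).
λ = 340/(530×6.6 − 340×5.8) = 340/1526 = 0.2228 per min.

0.223 per min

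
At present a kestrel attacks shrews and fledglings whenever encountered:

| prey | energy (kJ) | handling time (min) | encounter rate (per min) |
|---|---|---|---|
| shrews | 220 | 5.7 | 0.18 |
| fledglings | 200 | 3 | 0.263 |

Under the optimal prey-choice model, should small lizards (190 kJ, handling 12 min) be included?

No

Intake rate on the current diet: R = (0.18×220 + 0.263×200) / (1 + 0.18×5.7 + 0.263×3) = 92.2/2.815 = 32.75 kJ/min.
Profitability of small lizards: 190/12 = 15.83 kJ/min.
Since 15.83 < R, time spent handling small lizards is better spent searching.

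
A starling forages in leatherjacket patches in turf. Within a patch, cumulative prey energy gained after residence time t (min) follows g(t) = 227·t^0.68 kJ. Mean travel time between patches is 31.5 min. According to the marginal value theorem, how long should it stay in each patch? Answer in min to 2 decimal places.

66.94 min

By the marginal value theorem, leave when the instantaneous gain rate g'(t) equals the habitat-wide average g(t)/(T + t).
g'(t) = 0.68·227·t^-0.32. Setting 0.68·227·t^-0.32 = 227·t^0.68/(31.5+t) gives 0.68(31.5+t) = t, so 0.32·t = 0.68×31.5.
t* = 0.68×31.5/0.32 = 66.94 min.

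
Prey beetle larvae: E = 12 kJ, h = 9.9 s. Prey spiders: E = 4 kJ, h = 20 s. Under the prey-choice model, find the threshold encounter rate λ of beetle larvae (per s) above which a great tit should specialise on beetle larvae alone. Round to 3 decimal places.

Drop spiders once their profitability E₂/h₂ falls below the rate achievable on beetle larvae alone: E₂/h₂ = λE₁/(1 + λh₁).
Solve for λ: λE₁h₂ = E₂(1 + λh₁) → λ(E₁h₂ − E₂h₁) = E₂ → λ = E₂/(E₁h₂ − E₂h₁).
λ = 4/(12×20 − 4×9.9) = 4/200.4 = 0.01996 per s.

0.020 per s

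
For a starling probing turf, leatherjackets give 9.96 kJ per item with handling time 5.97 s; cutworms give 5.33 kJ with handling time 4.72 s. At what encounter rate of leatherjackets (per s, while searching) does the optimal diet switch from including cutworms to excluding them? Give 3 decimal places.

Drop cutworms once their profitability E₂/h₂ falls below the rate achievable on leatherjackets alone: E₂/h₂ = λE₁/(1 + λh₁).
Solve for λ: λE₁h₂ = E₂(1 + λh₁) → λ(E₁h₂ − E₂h₁) = E₂ → λ = E₂/(E₁h₂ − E₂h₁).
λ = 5.33/(9.96×4.72 − 5.33×5.97) = 5.33/15.19 = 0.3509 per s.

0.351 per s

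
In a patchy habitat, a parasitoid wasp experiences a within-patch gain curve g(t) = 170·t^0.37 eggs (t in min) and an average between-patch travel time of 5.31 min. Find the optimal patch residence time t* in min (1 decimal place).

3.1 min

Optimal t* satisfies g'(t*) = g(t*)/(T + t*).
g'(t) = 0.37·170·t^-0.63. Setting 0.37·170·t^-0.63 = 170·t^0.37/(5.31+t) gives 0.37(5.31+t) = t, so 0.63·t = 0.37×5.31.
t* = 0.37×5.31/0.63 = 3.119 min.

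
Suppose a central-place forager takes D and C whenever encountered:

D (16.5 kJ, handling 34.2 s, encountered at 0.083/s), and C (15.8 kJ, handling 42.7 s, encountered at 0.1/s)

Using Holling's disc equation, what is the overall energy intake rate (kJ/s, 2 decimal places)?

R = (0.083×16.5 + 0.1×15.8) / (1 + 0.083×34.2 + 0.1×42.7) = 2.95/8.109 = 0.3637 kJ/s.

0.36 kJ/s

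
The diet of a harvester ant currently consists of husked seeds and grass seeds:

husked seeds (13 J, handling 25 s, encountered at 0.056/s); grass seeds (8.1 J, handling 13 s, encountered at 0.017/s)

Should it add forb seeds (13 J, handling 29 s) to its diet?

Current rate: (0.056×13 + 0.017×8.1)/(1 + 0.056×25 + 0.017×13) = 0.3303 J/s.
forb seeds: E/h = 13/29 = 0.4483 J/s.
0.4483 > 0.3303, so adding forb seeds raises the average — include it.

Yes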